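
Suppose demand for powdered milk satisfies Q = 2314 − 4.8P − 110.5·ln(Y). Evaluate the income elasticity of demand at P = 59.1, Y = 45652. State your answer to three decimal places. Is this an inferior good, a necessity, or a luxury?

-0.131 (inferior good)

At P = 59.1, Y = 45652: Q = 844.787.
Holding P constant, ∂Q/∂Y = -110.5/Y = -0.00242049.
η_Y = (∂Q/∂Y)·(Y/Q) = -0.00242049 × (45652/844.787) = -0.131.
Since η < 0, this is an inferior good.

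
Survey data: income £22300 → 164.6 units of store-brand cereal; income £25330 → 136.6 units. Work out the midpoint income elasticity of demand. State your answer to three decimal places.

-1.461

ΔQ = 136.6 − 164.6 = -28; midpoint Q̄ = (164.6 + 136.6)/2 = 150.6.
ΔI = 25330 − 22300 = 3030; midpoint Ī = (22300 + 25330)/2 = 23815.
η = (ΔQ/Q̄) ÷ (ΔI/Ī) = (-28/150.6) ÷ (3030/23815) = -1.461.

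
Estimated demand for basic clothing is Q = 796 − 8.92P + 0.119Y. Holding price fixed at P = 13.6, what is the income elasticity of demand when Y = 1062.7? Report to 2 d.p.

At P = 13.6, Y = 1062.7: Q = 801.149.
Holding P constant, ∂Q/∂Y = 0.119.
η_Y = (∂Q/∂Y)·(Y/Q) = 0.119 × (1062.7/801.149) = 0.16.

0.16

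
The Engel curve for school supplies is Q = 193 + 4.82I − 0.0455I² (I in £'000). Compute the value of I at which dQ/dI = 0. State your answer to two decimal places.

dQ/dI = 4.82 − 0.091I.
The good is inferior where dQ/dI < 0. Setting dQ/dI = 0 gives I = 4.82 / 0.091 = 52.97.

52.97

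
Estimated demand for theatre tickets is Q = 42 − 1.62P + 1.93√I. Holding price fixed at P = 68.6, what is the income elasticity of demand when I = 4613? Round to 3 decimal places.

1.058

At P = 68.6, I = 4613: Q = 61.952.
Holding P constant, ∂Q/∂I = 1.93/(2√I) = 0.0142081.
η_I = (∂Q/∂I)·(I/Q) = 0.0142081 × (4613/61.952) = 1.058.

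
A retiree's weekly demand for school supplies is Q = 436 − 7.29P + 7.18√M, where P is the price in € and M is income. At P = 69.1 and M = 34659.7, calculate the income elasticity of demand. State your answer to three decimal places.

At P = 69.1, M = 34659.7: Q = 1268.970.
Holding P constant, ∂Q/∂M = 7.18/(2√M) = 0.0192833.
η_M = (∂Q/∂M)·(M/Q) = 0.0192833 × (34659.7/1268.970) = 0.527.

0.527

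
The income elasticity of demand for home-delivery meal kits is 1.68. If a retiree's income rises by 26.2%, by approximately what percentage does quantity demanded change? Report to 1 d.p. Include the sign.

%ΔQ ≈ η × %ΔI = 1.68 × 26.2% = 44.0%.

44.0%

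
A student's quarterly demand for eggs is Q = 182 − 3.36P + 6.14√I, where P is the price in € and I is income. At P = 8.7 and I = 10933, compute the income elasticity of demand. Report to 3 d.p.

At P = 8.7, I = 10933: Q = 794.772.
Holding P constant, ∂Q/∂I = 6.14/(2√I) = 0.0293609.
η_I = (∂Q/∂I)·(I/Q) = 0.0293609 × (10933/794.772) = 0.404.

0.404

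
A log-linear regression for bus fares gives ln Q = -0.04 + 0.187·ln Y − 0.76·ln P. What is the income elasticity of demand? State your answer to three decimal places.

In a log-linear demand, the coefficient on ln Y is the income elasticity.
So η = 0.187.

0.187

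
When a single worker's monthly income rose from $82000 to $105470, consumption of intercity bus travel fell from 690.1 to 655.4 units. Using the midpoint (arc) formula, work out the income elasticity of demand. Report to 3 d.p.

-0.206

ΔQ = 655.4 − 690.1 = -34.7; midpoint Q̄ = (690.1 + 655.4)/2 = 672.75.
ΔI = 105470 − 82000 = 23470; midpoint Ī = (82000 + 105470)/2 = 93735.
η = (ΔQ/Q̄) ÷ (ΔI/Ī) = (-34.7/672.75) ÷ (23470/93735) = -0.206.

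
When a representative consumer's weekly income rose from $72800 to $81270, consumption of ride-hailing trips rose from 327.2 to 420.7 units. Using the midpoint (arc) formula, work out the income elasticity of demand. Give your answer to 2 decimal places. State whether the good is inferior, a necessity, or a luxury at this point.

ΔQ = 420.7 − 327.2 = 93.5; midpoint Q̄ = (327.2 + 420.7)/2 = 373.95.
ΔI = 81270 − 72800 = 8470; midpoint Ī = (72800 + 81270)/2 = 77035.
η = (ΔQ/Q̄) ÷ (ΔI/Ī) = (93.5/373.95) ÷ (8470/77035) = 2.27.
η > 1 ⇒ luxury.

2.27 (luxury)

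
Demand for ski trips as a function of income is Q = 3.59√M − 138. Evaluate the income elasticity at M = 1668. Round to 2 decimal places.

8.50

At M = 1668: Q = 8.620.
dQ/dM = 3.59/(2√M) = 0.0439508 at this income.
η = (dQ/dM)·(M/Q) = 0.0439508 × (1668/8.620) = 8.50.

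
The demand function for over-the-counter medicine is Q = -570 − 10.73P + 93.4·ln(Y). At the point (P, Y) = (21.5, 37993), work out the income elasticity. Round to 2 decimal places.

At P = 21.5, Y = 37993: Q = 184.223.
Holding P constant, ∂Q/∂Y = 93.4/Y = 0.00245835.
η_Y = (∂Q/∂Y)·(Y/Q) = 0.00245835 × (37993/184.223) = 0.51.

0.51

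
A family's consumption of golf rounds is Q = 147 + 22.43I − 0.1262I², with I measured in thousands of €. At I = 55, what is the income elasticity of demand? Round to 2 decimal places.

At I = 55: Q = 998.8950.
dQ/dI = 22.43 − 0.2524I = 8.54800.
η = (dQ/dI)·(I/Q) = 8.54800 × (55/998.8950) = 0.47.

0.47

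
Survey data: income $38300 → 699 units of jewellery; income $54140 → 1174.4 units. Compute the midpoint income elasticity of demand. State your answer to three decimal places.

1.481

ΔQ = 1174.4 − 699 = 475.4; midpoint Q̄ = (699 + 1174.4)/2 = 936.7.
ΔI = 54140 − 38300 = 15840; midpoint Ī = (38300 + 54140)/2 = 46220.
η = (ΔQ/Q̄) ÷ (ΔI/Ī) = (475.4/936.7) ÷ (15840/46220) = 1.481.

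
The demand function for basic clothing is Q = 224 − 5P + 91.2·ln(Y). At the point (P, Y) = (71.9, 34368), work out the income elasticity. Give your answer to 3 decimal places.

0.112

At P = 71.9, Y = 34368: Q = 817.073.
Holding P constant, ∂Q/∂Y = 91.2/Y = 0.00265363.
η_Y = (∂Q/∂Y)·(Y/Q) = 0.00265363 × (34368/817.073) = 0.112.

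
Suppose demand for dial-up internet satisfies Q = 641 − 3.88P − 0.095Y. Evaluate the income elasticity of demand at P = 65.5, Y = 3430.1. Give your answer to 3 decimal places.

At P = 65.5, Y = 3430.1: Q = 61.001.
Holding P constant, ∂Q/∂Y = −0.095.
η_Y = (∂Q/∂Y)·(Y/Q) = -0.095 × (3430.1/61.001) = -5.342.

-5.342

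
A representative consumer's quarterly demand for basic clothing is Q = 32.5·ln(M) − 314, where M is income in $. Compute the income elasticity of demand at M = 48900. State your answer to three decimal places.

At M = 48900: Q = 36.920.
dQ/dM = 32.5/M = 0.000664622 at this income.
η = (dQ/dM)·(M/Q) = 0.000664622 × (48900/36.920) = 0.880.

0.880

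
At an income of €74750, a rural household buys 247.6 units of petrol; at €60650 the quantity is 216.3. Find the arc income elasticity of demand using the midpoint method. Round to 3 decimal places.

ΔQ = 216.3 − 247.6 = -31.3; midpoint Q̄ = (247.6 + 216.3)/2 = 231.95.
ΔI = 60650 − 74750 = -14100; midpoint Ī = (74750 + 60650)/2 = 67700.
η = (ΔQ/Q̄) ÷ (ΔI/Ī) = (-31.3/231.95) ÷ (-14100/67700) = 0.648.

0.648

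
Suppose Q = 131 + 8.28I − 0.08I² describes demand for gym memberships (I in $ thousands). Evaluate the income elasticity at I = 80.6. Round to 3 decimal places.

At I = 80.6: Q = 278.6592.
dQ/dI = 8.28 − 0.16I = -4.61600.
η = (dQ/dI)·(I/Q) = -4.61600 × (80.6/278.6592) = -1.335.

-1.335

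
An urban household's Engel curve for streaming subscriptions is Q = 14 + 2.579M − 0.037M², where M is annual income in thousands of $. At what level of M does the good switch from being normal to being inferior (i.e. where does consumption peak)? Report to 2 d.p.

34.85

dQ/dM = 2.579 − 0.074M.
The good is inferior where dQ/dM < 0. Setting dQ/dM = 0 gives M = 2.579 / 0.074 = 34.85.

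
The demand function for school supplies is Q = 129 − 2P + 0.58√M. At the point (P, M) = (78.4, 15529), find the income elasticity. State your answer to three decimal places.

At P = 78.4, M = 15529: Q = 44.477.
Holding P constant, ∂Q/∂M = 0.58/(2√M) = 0.00232716.
η_M = (∂Q/∂M)·(M/Q) = 0.00232716 × (15529/44.477) = 0.813.

0.813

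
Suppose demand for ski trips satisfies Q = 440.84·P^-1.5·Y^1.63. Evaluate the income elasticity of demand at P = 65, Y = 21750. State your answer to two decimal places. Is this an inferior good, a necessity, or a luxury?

1.63 (luxury)

For a multiplicative demand Q = A·P^α·Y^β, the income elasticity is β everywhere.
Here β = 1.63, so η = 1.63.
Since η > 1, this is a luxury.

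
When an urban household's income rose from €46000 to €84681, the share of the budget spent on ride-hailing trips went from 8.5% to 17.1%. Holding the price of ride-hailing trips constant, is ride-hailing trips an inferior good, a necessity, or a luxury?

luxury

The budget share rises as income rises, so η > 1.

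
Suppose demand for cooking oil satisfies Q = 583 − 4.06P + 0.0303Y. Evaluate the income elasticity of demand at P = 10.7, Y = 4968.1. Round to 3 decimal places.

At P = 10.7, Y = 4968.1: Q = 690.091.
Holding P constant, ∂Q/∂Y = 0.0303.
η_Y = (∂Q/∂Y)·(Y/Q) = 0.0303 × (4968.1/690.091) = 0.218.

0.218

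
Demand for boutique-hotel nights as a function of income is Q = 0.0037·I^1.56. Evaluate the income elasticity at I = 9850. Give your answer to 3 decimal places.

1.560

For Q = A·I^β the income elasticity is constant and equal to β.
Here β = 1.56, so η = 1.560.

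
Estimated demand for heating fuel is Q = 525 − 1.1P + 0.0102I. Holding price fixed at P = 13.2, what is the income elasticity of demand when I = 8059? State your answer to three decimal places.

0.139

At P = 13.2, I = 8059: Q = 592.682.
Holding P constant, ∂Q/∂I = 0.0102.
η_I = (∂Q/∂I)·(I/Q) = 0.0102 × (8059/592.682) = 0.139.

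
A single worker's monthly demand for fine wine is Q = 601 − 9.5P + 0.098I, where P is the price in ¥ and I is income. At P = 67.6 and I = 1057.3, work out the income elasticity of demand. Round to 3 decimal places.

1.660

At P = 67.6, I = 1057.3: Q = 62.415.
Holding P constant, ∂Q/∂I = 0.098.
η_I = (∂Q/∂I)·(I/Q) = 0.098 × (1057.3/62.415) = 1.660.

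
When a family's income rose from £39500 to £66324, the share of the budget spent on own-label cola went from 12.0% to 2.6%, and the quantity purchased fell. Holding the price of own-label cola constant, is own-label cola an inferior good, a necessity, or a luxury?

Quantity demanded falls as income rises, so η < 0.

inferior good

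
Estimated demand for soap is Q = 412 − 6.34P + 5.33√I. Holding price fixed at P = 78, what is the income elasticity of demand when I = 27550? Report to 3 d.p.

At P = 78, I = 27550: Q = 802.164.
Holding P constant, ∂Q/∂I = 5.33/(2√I) = 0.016056.
η_I = (∂Q/∂I)·(I/Q) = 0.016056 × (27550/802.164) = 0.551.

0.551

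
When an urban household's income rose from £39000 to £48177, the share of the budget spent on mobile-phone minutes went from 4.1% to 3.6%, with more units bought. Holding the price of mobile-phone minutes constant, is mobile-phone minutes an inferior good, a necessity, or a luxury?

Quantity rises but the budget share falls as income rises, so 0 < η < 1.

necessity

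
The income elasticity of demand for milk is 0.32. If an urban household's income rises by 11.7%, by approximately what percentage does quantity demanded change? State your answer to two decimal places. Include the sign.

%ΔQ ≈ η × %ΔI = 0.32 × 11.7% = 3.74%.

3.74%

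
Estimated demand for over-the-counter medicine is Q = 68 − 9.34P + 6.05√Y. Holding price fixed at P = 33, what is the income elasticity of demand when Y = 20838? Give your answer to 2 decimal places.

At P = 33, Y = 20838: Q = 633.120.
Holding P constant, ∂Q/∂Y = 6.05/(2√Y) = 0.0209555.
η_Y = (∂Q/∂Y)·(Y/Q) = 0.0209555 × (20838/633.120) = 0.69.

0.69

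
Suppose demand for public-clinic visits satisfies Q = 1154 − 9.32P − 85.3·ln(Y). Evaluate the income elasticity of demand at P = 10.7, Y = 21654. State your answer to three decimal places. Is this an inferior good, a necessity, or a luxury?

-0.421 (inferior good)

At P = 10.7, Y = 21654: Q = 202.731.
Holding P constant, ∂Q/∂Y = -85.3/Y = -0.00393923.
η_Y = (∂Q/∂Y)·(Y/Q) = -0.00393923 × (21654/202.731) = -0.421.
Since η < 0, this is an inferior good.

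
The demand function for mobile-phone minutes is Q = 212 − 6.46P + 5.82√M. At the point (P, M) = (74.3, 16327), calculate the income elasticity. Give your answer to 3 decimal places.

0.782

At P = 74.3, M = 16327: Q = 475.685.
Holding P constant, ∂Q/∂M = 5.82/(2√M) = 0.022774.
η_M = (∂Q/∂M)·(M/Q) = 0.022774 × (16327/475.685) = 0.782.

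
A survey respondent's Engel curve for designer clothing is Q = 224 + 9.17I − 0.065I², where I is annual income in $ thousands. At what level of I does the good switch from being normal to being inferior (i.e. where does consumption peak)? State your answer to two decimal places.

70.54

dQ/dI = 9.17 − 0.13I.
The good is inferior where dQ/dI < 0. Setting dQ/dI = 0 gives I = 9.17 / 0.13 = 70.54.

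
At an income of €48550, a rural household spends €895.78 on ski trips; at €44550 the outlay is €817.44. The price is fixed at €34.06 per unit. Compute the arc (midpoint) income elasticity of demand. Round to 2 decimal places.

1.06

With a constant price, Q₁ = 895.78/34.06 = 26.300 and Q₂ = 817.44/34.06 = 24.000 (equivalently, work directly with expenditure since P cancels).
Midpoint %ΔQ = (817.44 − 895.78)/856.61 = -0.09145; midpoint %ΔI = (44550 − 48550)/46550 = -0.08593.
η = -0.09145 / -0.08593 = 1.06.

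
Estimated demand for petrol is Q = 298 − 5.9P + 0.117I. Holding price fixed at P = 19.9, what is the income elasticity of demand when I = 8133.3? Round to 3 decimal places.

At P = 19.9, I = 8133.3: Q = 1132.186.
Holding P constant, ∂Q/∂I = 0.117.
η_I = (∂Q/∂I)·(I/Q) = 0.117 × (8133.3/1132.186) = 0.840.

0.840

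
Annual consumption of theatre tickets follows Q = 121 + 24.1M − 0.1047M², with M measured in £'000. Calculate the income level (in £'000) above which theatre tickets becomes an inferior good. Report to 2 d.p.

dQ/dM = 24.1 − 0.2094M.
The good is inferior where dQ/dM < 0. Setting dQ/dM = 0 gives M = 24.1 / 0.2094 = 115.09.

115.09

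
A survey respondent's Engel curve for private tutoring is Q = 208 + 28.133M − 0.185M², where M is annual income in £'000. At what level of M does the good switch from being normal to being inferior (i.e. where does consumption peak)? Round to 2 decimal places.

dQ/dM = 28.133 − 0.37M.
The good is inferior where dQ/dM < 0. Setting dQ/dM = 0 gives M = 28.133 / 0.37 = 76.04.

76.04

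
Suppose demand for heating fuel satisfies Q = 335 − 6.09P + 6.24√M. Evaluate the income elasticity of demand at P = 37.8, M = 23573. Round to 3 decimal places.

At P = 37.8, M = 23573: Q = 1062.856.
Holding P constant, ∂Q/∂M = 6.24/(2√M) = 0.0203211.
η_M = (∂Q/∂M)·(M/Q) = 0.0203211 × (23573/1062.856) = 0.451.

0.451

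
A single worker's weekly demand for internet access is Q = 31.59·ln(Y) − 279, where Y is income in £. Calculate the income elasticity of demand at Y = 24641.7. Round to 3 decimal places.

0.781

At Y = 24641.7: Q = 40.444.
dQ/dY = 31.59/Y = 0.00128197 at this income.
η = (dQ/dY)·(Y/Q) = 0.00128197 × (24641.7/40.444) = 0.781.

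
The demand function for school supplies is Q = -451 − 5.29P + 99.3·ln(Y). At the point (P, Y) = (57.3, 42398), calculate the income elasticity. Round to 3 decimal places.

0.327

At P = 57.3, Y = 42398: Q = 303.910.
Holding P constant, ∂Q/∂Y = 99.3/Y = 0.00234209.
η_Y = (∂Q/∂Y)·(Y/Q) = 0.00234209 × (42398/303.910) = 0.327.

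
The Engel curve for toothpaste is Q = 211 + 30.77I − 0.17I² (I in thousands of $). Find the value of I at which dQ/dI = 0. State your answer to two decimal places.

90.50

dQ/dI = 30.77 − 0.34I.
The good is inferior where dQ/dI < 0. Setting dQ/dI = 0 gives I = 30.77 / 0.34 = 90.50.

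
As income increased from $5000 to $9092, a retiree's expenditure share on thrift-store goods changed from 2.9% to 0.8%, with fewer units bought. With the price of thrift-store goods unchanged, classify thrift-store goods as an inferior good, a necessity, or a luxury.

Quantity demanded falls as income rises, so η < 0.

inferior good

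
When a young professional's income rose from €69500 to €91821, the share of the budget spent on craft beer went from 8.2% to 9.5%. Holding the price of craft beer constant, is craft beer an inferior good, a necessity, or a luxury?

luxury

The budget share rises as income rises, so η > 1.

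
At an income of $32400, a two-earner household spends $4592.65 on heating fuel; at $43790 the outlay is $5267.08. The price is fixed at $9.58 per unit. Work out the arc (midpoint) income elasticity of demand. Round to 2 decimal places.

With a constant price, Q₁ = 4592.65/9.58 = 479.400 and Q₂ = 5267.08/9.58 = 549.800 (equivalently, work directly with expenditure since P cancels).
Midpoint %ΔQ = (5267.08 − 4592.65)/4929.87 = 0.13680; midpoint %ΔI = (43790 − 32400)/38095 = 0.29899.
η = 0.13680 / 0.29899 = 0.46.

0.46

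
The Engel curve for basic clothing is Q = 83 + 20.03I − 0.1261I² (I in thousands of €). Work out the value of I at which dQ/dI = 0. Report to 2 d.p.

dQ/dI = 20.03 − 0.2522I.
The good is inferior where dQ/dI < 0. Setting dQ/dI = 0 gives I = 20.03 / 0.2522 = 79.42.

79.42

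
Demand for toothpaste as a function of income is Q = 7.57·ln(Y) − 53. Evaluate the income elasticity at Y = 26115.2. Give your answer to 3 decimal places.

0.316

At Y = 26115.2: Q = 23.989.
dQ/dY = 7.57/Y = 0.00028987 at this income.
η = (dQ/dY)·(Y/Q) = 0.00028987 × (26115.2/23.989) = 0.316.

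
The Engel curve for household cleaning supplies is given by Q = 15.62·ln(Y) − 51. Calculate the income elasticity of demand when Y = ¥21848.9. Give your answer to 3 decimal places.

0.149

At Y = 21848.9: Q = 105.074.
dQ/dY = 15.62/Y = 0.00071491 at this income.
η = (dQ/dY)·(Y/Q) = 0.00071491 × (21848.9/105.074) = 0.149.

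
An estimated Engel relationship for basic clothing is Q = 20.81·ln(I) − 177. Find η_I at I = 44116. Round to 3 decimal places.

At I = 44116: Q = 45.554.
dQ/dI = 20.81/I = 0.000471711 at this income.
η = (dQ/dI)·(I/Q) = 0.000471711 × (44116/45.554) = 0.457.

0.457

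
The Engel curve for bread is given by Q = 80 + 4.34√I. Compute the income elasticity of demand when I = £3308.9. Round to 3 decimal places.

At I = 3308.9: Q = 329.650.
dQ/dI = 4.34/(2√I) = 0.037724 at this income.
η = (dQ/dI)·(I/Q) = 0.037724 × (3308.9/329.650) = 0.379.

0.379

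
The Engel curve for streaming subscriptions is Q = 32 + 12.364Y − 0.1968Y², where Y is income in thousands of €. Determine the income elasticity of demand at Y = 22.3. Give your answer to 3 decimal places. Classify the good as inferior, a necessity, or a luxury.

At Y = 22.3: Q = 209.8505.
dQ/dY = 12.364 − 0.3936Y = 3.58672.
η = (dQ/dY)·(Y/Q) = 3.58672 × (22.3/209.8505) = 0.381.
0 < η < 1 ⇒ necessity.

0.381 (necessity)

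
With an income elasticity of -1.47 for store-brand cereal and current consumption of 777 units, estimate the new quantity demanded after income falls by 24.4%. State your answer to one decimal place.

%ΔQ ≈ η × %ΔI = -1.47 × (-24.4%) = 35.868%.
New Q ≈ 777 × (1 + 0.35868) = 1055.7.

1055.7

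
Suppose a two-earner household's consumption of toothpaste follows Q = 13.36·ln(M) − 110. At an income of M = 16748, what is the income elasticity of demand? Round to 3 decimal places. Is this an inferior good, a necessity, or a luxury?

0.670 (necessity)

At M = 16748: Q = 19.940.
dQ/dM = 13.36/M = 0.000797707 at this income.
η = (dQ/dM)·(M/Q) = 0.000797707 × (16748/19.940) = 0.670.
Since 0 < η < 1, the good is a necessity.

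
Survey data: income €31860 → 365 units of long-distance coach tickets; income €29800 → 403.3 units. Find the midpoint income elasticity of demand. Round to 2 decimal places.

ΔQ = 403.3 − 365 = 38.3; midpoint Q̄ = (365 + 403.3)/2 = 384.15.
ΔI = 29800 − 31860 = -2060; midpoint Ī = (31860 + 29800)/2 = 30830.
η = (ΔQ/Q̄) ÷ (ΔI/Ī) = (38.3/384.15) ÷ (-2060/30830) = -1.49.

-1.49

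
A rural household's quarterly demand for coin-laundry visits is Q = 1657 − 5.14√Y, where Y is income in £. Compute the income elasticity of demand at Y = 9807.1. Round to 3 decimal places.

-0.222

At Y = 9807.1: Q = 1147.982.
dQ/dY = -5.14/(2√Y) = -0.0259515 at this income.
η = (dQ/dY)·(Y/Q) = -0.0259515 × (9807.1/1147.982) = -0.222.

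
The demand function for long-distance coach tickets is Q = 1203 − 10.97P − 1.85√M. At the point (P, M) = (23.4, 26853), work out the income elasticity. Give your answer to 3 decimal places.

-0.236

At P = 23.4, M = 26853: Q = 643.145.
Holding P constant, ∂Q/∂M = -1.85/(2√M) = -0.00564476.
η_M = (∂Q/∂M)·(M/Q) = -0.00564476 × (26853/643.145) = -0.236.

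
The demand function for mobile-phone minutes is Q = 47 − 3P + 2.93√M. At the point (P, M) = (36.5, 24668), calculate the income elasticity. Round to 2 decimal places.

0.58

At P = 36.5, M = 24668: Q = 397.687.
Holding P constant, ∂Q/∂M = 2.93/(2√M) = 0.00932762.
η_M = (∂Q/∂M)·(M/Q) = 0.00932762 × (24668/397.687) = 0.58.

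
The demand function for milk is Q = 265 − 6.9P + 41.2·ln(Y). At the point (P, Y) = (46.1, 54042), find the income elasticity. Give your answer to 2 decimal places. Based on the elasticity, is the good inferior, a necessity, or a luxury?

At P = 46.1, Y = 54042: Q = 395.888.
Holding P constant, ∂Q/∂Y = 41.2/Y = 0.00076237.
η_Y = (∂Q/∂Y)·(Y/Q) = 0.00076237 × (54042/395.888) = 0.10.
Since 0 < η < 1, this is a necessity.

0.10 (necessity)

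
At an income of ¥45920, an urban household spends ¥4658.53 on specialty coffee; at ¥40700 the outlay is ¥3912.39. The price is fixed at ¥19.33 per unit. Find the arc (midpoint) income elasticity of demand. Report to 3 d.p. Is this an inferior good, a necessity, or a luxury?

With a constant price, Q₁ = 4658.53/19.33 = 241.000 and Q₂ = 3912.39/19.33 = 202.400 (equivalently, work directly with expenditure since P cancels).
Midpoint %ΔQ = (3912.39 − 4658.53)/4285.46 = -0.17411; midpoint %ΔI = (40700 − 45920)/43310 = -0.12053.
η = -0.17411 / -0.12053 = 1.445.
η > 1 ⇒ luxury.

1.445 (luxury)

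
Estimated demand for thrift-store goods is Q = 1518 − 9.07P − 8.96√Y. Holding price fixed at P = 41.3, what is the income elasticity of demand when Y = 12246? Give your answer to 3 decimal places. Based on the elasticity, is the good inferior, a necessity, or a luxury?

-3.264 (inferior good)

At P = 41.3, Y = 12246: Q = 151.881.
Holding P constant, ∂Q/∂Y = -8.96/(2√Y) = -0.0404838.
η_Y = (∂Q/∂Y)·(Y/Q) = -0.0404838 × (12246/151.881) = -3.264.
Since η < 0, this is an inferior good.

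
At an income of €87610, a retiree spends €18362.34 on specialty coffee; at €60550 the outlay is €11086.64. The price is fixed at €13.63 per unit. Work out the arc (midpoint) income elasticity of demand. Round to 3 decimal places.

With a constant price, Q₁ = 18362.34/13.63 = 1347.200 and Q₂ = 11086.64/13.63 = 813.400 (equivalently, work directly with expenditure since P cancels).
Midpoint %ΔQ = (11086.64 − 18362.34)/14724.49 = -0.49412; midpoint %ΔI = (60550 − 87610)/74080 = -0.36528.
η = -0.49412 / -0.36528 = 1.353.

1.353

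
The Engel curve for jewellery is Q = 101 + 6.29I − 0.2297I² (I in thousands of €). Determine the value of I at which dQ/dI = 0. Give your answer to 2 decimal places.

13.69

dQ/dI = 6.29 − 0.4594I.
The good is inferior where dQ/dI < 0. Setting dQ/dI = 0 gives I = 6.29 / 0.4594 = 13.69.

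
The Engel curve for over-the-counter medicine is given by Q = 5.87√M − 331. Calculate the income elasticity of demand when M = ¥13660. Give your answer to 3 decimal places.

At M = 13660: Q = 355.062.
dQ/dM = 5.87/(2√M) = 0.0251121 at this income.
η = (dQ/dM)·(M/Q) = 0.0251121 × (13660/355.062) = 0.966.

0.966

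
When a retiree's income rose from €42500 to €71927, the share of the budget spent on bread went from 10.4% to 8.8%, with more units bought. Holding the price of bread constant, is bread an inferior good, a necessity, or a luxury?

necessity

Quantity rises but the budget share falls as income rises, so 0 < η < 1.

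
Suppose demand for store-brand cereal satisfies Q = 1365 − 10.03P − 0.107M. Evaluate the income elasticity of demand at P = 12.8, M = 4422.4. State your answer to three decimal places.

-0.620

At P = 12.8, M = 4422.4: Q = 763.419.
Holding P constant, ∂Q/∂M = −0.107.
η_M = (∂Q/∂M)·(M/Q) = -0.107 × (4422.4/763.419) = -0.620.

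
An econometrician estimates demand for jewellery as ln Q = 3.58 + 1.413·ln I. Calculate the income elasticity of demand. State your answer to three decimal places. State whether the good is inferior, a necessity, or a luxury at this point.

1.413 (luxury)

In a log-linear demand, the coefficient on ln I is the income elasticity.
So η = 1.413.
η > 1 ⇒ luxury.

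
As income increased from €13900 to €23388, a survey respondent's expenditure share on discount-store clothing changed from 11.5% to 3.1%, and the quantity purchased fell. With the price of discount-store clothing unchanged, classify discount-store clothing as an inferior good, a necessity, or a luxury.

Quantity demanded falls as income rises, so η < 0.

inferior good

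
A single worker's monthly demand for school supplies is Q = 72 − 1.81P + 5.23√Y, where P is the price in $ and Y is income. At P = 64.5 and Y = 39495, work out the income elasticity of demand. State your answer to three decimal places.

At P = 64.5, Y = 39495: Q = 994.631.
Holding P constant, ∂Q/∂Y = 5.23/(2√Y) = 0.0131583.
η_Y = (∂Q/∂Y)·(Y/Q) = 0.0131583 × (39495/994.631) = 0.522.

0.522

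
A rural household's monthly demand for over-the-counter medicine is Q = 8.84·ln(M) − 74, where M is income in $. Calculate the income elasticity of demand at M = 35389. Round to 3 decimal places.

0.475

At M = 35389: Q = 18.592.
dQ/dM = 8.84/M = 0.000249795 at this income.
η = (dQ/dM)·(M/Q) = 0.000249795 × (35389/18.592) = 0.475.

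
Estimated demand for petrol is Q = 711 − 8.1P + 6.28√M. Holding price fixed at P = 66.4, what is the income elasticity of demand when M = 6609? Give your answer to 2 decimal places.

0.37

At P = 66.4, M = 6609: Q = 683.697.
Holding P constant, ∂Q/∂M = 6.28/(2√M) = 0.0386244.
η_M = (∂Q/∂M)·(M/Q) = 0.0386244 × (6609/683.697) = 0.37.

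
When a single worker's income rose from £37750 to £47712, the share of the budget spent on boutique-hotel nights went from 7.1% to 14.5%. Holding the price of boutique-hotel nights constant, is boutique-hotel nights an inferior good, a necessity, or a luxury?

The budget share rises as income rises, so η > 1.

luxury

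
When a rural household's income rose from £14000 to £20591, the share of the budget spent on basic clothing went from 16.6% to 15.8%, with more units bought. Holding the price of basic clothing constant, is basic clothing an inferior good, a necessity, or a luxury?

necessity

Quantity rises but the budget share falls as income rises, so 0 < η < 1.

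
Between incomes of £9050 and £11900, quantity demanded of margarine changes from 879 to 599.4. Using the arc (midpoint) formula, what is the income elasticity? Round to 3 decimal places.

-1.390

ΔQ = 599.4 − 879 = -279.6; midpoint Q̄ = (879 + 599.4)/2 = 739.2.
ΔI = 11900 − 9050 = 2850; midpoint Ī = (9050 + 11900)/2 = 10475.
η = (ΔQ/Q̄) ÷ (ΔI/Ī) = (-279.6/739.2) ÷ (2850/10475) = -1.390.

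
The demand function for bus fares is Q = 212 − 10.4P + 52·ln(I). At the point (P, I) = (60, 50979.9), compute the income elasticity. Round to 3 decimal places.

At P = 60, I = 50979.9: Q = 151.638.
Holding P constant, ∂Q/∂I = 52/I = 0.00102001.
η_I = (∂Q/∂I)·(I/Q) = 0.00102001 × (50979.9/151.638) = 0.343.

0.343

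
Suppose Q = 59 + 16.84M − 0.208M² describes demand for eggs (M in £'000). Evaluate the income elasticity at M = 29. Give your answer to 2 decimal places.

0.37

At M = 29: Q = 372.4320.
dQ/dM = 16.84 − 0.416M = 4.77600.
η = (dQ/dM)·(M/Q) = 4.77600 × (29/372.4320) = 0.37.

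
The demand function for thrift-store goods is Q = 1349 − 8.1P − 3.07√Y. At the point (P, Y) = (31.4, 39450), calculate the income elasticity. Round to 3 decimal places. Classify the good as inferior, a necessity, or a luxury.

-0.629 (inferior good)

At P = 31.4, Y = 39450: Q = 484.896.
Holding P constant, ∂Q/∂Y = -3.07/(2√Y) = -0.00772832.
η_Y = (∂Q/∂Y)·(Y/Q) = -0.00772832 × (39450/484.896) = -0.629.
Since η < 0, this is an inferior good.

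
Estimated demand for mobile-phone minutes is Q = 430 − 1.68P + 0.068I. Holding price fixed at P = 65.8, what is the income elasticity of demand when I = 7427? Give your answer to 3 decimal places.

0.613

At P = 65.8, I = 7427: Q = 824.492.
Holding P constant, ∂Q/∂I = 0.068.
η_I = (∂Q/∂I)·(I/Q) = 0.068 × (7427/824.492) = 0.613.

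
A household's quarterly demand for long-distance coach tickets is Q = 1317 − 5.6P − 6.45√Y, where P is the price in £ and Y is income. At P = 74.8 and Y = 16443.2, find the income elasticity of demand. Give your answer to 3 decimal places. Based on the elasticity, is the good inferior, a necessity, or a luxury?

-5.822 (inferior good)

At P = 74.8, Y = 16443.2: Q = 71.030.
Holding P constant, ∂Q/∂Y = -6.45/(2√Y) = -0.0251499.
η_Y = (∂Q/∂Y)·(Y/Q) = -0.0251499 × (16443.2/71.030) = -5.822.
Since η < 0, this is an inferior good.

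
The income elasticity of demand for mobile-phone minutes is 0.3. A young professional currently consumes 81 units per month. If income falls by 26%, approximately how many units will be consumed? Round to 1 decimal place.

%ΔQ ≈ η × %ΔI = 0.3 × (-26%) = -7.8%.
New Q ≈ 81 × (1 − 0.078) = 74.7.

74.7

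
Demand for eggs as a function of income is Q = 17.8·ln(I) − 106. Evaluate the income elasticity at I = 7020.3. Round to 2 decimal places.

0.34

At I = 7020.3: Q = 51.647.
dQ/dI = 17.8/I = 0.0025355 at this income.
η = (dQ/dI)·(I/Q) = 0.0025355 × (7020.3/51.647) = 0.34.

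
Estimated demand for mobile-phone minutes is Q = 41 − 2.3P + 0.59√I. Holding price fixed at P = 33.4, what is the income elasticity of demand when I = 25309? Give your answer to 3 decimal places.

At P = 33.4, I = 25309: Q = 58.042.
Holding P constant, ∂Q/∂I = 0.59/(2√I) = 0.00185432.
η_I = (∂Q/∂I)·(I/Q) = 0.00185432 × (25309/58.042) = 0.809.

0.809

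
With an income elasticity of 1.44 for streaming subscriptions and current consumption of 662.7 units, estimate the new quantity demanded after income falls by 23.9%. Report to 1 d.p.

434.6

%ΔQ ≈ η × %ΔI = 1.44 × (-23.9%) = -34.416%.
New Q ≈ 662.7 × (1 − 0.34416) = 434.6.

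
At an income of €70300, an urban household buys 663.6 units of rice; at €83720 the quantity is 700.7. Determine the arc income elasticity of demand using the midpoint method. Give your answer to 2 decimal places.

0.31

ΔQ = 700.7 − 663.6 = 37.1; midpoint Q̄ = (663.6 + 700.7)/2 = 682.15.
ΔI = 83720 − 70300 = 13420; midpoint Ī = (70300 + 83720)/2 = 77010.
η = (ΔQ/Q̄) ÷ (ΔI/Ī) = (37.1/682.15) ÷ (13420/77010) = 0.31.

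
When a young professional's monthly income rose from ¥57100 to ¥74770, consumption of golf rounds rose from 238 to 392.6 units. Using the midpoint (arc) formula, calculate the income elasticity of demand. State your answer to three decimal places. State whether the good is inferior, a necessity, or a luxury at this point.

1.830 (luxury)

ΔQ = 392.6 − 238 = 154.6; midpoint Q̄ = (238 + 392.6)/2 = 315.3.
ΔI = 74770 − 57100 = 17670; midpoint Ī = (57100 + 74770)/2 = 65935.
η = (ΔQ/Q̄) ÷ (ΔI/Ī) = (154.6/315.3) ÷ (17670/65935) = 1.830.
η > 1 ⇒ luxury.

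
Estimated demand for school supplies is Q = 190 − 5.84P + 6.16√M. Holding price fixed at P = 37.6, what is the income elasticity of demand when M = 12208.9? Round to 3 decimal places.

0.523

At P = 37.6, M = 12208.9: Q = 651.058.
Holding P constant, ∂Q/∂M = 6.16/(2√M) = 0.0278748.
η_M = (∂Q/∂M)·(M/Q) = 0.0278748 × (12208.9/651.058) = 0.523.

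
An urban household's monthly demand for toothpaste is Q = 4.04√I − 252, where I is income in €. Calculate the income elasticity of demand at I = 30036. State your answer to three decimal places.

0.781

At I = 30036: Q = 448.168.
dQ/dI = 4.04/(2√I) = 0.0116555 at this income.
η = (dQ/dI)·(I/Q) = 0.0116555 × (30036/448.168) = 0.781.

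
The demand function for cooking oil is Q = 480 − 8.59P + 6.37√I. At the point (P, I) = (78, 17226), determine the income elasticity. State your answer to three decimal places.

At P = 78, I = 17226: Q = 646.029.
Holding P constant, ∂Q/∂I = 6.37/(2√I) = 0.0242671.
η_I = (∂Q/∂I)·(I/Q) = 0.0242671 × (17226/646.029) = 0.647.

0.647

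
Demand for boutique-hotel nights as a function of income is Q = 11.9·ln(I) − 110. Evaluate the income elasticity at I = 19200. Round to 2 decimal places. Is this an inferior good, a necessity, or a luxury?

1.62 (luxury)

At I = 19200: Q = 7.366.
dQ/dI = 11.9/I = 0.000619792 at this income.
η = (dQ/dI)·(I/Q) = 0.000619792 × (19200/7.366) = 1.62.
Since η > 1, the good is a luxury.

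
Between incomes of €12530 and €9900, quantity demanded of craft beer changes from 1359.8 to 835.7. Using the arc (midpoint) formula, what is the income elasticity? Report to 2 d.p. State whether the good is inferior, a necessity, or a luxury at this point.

ΔQ = 835.7 − 1359.8 = -524.1; midpoint Q̄ = (1359.8 + 835.7)/2 = 1097.75.
ΔI = 9900 − 12530 = -2630; midpoint Ī = (12530 + 9900)/2 = 11215.
η = (ΔQ/Q̄) ÷ (ΔI/Ī) = (-524.1/1097.75) ÷ (-2630/11215) = 2.04.
η > 1 ⇒ luxury.

2.04 (luxury)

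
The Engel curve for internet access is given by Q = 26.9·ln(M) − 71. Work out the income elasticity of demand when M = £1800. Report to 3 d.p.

At M = 1800: Q = 130.630.
dQ/dM = 26.9/M = 0.0149444 at this income.
η = (dQ/dM)·(M/Q) = 0.0149444 × (1800/130.630) = 0.206.

0.206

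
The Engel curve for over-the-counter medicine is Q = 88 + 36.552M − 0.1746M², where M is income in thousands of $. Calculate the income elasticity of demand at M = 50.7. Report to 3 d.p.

0.640

At M = 50.7: Q = 1492.3788.
dQ/dM = 36.552 − 0.3492M = 18.84756.
η = (dQ/dM)·(M/Q) = 18.84756 × (50.7/1492.3788) = 0.640.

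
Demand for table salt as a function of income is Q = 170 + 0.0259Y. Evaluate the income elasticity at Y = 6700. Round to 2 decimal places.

0.51

At Y = 6700: Q = 343.530.
dQ/dY = 0.0259.
η = (dQ/dY)·(Y/Q) = 0.0259 × (6700/343.530) = 0.51.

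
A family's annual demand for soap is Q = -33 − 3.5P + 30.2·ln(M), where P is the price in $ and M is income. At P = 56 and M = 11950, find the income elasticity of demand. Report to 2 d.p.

At P = 56, M = 11950: Q = 54.532.
Holding P constant, ∂Q/∂M = 30.2/M = 0.0025272.
η_M = (∂Q/∂M)·(M/Q) = 0.0025272 × (11950/54.532) = 0.55.

0.55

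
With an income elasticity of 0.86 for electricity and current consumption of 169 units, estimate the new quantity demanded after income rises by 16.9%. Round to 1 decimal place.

%ΔQ ≈ η × %ΔI = 0.86 × 16.9% = 14.534%.
New Q ≈ 169 × (1 + 0.14534) = 193.6.

193.6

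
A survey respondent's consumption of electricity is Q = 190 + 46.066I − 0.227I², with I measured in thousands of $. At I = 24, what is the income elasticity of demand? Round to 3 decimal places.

0.725

At I = 24: Q = 1164.8320.
dQ/dI = 46.066 − 0.454I = 35.17000.
η = (dQ/dI)·(I/Q) = 35.17000 × (24/1164.8320) = 0.725.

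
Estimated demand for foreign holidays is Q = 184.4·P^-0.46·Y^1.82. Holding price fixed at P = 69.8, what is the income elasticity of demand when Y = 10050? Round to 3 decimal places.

1.820

For a multiplicative demand Q = A·P^α·Y^β, the income elasticity is β everywhere.
Here β = 1.82, so η = 1.820.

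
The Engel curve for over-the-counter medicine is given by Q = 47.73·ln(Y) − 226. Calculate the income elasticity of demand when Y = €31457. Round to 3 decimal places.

At Y = 31457: Q = 268.310.
dQ/dY = 47.73/Y = 0.00151731 at this income.
η = (dQ/dY)·(Y/Q) = 0.00151731 × (31457/268.310) = 0.178.

0.178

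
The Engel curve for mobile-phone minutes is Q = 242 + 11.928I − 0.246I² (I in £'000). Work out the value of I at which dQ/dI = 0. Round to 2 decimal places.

dQ/dI = 11.928 − 0.492I.
The good is inferior where dQ/dI < 0. Setting dQ/dI = 0 gives I = 11.928 / 0.492 = 24.24.

24.24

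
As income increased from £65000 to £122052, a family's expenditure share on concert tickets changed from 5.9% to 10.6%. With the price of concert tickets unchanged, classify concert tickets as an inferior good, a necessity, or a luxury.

luxury

The budget share rises as income rises, so η > 1.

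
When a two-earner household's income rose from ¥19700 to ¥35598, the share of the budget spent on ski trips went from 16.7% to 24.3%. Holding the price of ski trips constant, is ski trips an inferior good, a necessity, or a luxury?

The budget share rises as income rises, so η > 1.

luxury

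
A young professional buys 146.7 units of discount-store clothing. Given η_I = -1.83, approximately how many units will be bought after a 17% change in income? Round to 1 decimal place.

101.1

%ΔQ ≈ η × %ΔI = -1.83 × 17% = -31.11%.
New Q ≈ 146.7 × (1 − 0.3111) = 101.1.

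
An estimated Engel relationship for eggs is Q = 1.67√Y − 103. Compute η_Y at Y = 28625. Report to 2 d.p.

At Y = 28625: Q = 179.546.
dQ/dY = 1.67/(2√Y) = 0.0049353 at this income.
η = (dQ/dY)·(Y/Q) = 0.0049353 × (28625/179.546) = 0.79.

0.79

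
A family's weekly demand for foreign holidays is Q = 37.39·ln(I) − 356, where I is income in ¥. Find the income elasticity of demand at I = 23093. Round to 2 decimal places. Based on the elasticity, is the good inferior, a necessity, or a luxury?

1.90 (luxury)

At I = 23093: Q = 19.668.
dQ/dI = 37.39/I = 0.00161911 at this income.
η = (dQ/dI)·(I/Q) = 0.00161911 × (23093/19.668) = 1.90.
Since η > 1, the good is a luxury.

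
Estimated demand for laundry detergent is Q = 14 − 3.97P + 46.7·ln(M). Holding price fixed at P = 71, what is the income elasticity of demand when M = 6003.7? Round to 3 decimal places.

At P = 71, M = 6003.7: Q = 138.426.
Holding P constant, ∂Q/∂M = 46.7/M = 0.00777854.
η_M = (∂Q/∂M)·(M/Q) = 0.00777854 × (6003.7/138.426) = 0.337.

0.337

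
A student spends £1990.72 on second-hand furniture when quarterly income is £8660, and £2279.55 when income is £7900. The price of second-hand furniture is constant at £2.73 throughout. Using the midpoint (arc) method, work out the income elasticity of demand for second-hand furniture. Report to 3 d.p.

-1.474

With a constant price, Q₁ = 1990.72/2.73 = 729.201 and Q₂ = 2279.55/2.73 = 835.000 (equivalently, work directly with expenditure since P cancels).
Midpoint %ΔQ = (2279.55 − 1990.72)/2135.14 = 0.13527; midpoint %ΔI = (7900 − 8660)/8280 = -0.09179.
η = 0.13527 / -0.09179 = -1.474.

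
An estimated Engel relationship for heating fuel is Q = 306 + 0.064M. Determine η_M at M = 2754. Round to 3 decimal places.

At M = 2754: Q = 482.256.
dQ/dM = 0.064.
η = (dQ/dM)·(M/Q) = 0.064 × (2754/482.256) = 0.365.

0.365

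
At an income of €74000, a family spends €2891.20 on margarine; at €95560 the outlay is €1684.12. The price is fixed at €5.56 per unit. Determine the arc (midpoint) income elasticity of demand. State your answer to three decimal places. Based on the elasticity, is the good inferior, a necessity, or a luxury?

With a constant price, Q₁ = 2891.20/5.56 = 520.000 and Q₂ = 1684.12/5.56 = 302.899 (equivalently, work directly with expenditure since P cancels).
Midpoint %ΔQ = (1684.12 − 2891.20)/2287.66 = -0.52765; midpoint %ΔI = (95560 − 74000)/84780 = 0.25431.
η = -0.52765 / 0.25431 = -2.075.
η < 0 ⇒ inferior good.

-2.075 (inferior good)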